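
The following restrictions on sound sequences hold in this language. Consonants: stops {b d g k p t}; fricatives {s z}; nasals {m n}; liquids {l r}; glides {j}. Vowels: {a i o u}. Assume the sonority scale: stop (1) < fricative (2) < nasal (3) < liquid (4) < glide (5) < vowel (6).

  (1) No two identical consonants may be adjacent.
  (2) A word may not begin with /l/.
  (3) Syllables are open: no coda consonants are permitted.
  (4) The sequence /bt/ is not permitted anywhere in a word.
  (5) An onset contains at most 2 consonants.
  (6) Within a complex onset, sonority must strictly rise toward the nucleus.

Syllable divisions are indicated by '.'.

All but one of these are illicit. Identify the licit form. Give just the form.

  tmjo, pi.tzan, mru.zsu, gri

gri

tmjo — violates constraint 5: syllable 1 onset /tmj/ has 3 consonants (> 2) → illicit
pi.tzan — violates constraint 3: syllable 2 coda /n/ has 1 consonant (> 0) → illicit
mru.zsu — violates constraint 6: syllable 2 onset /zs/: /z/ (fricative, 2) → /s/ (fricative, 2) does not rise → illicit
gri — σ1 onset /gr/ (1→4 rises), coda /∅/ ok → licit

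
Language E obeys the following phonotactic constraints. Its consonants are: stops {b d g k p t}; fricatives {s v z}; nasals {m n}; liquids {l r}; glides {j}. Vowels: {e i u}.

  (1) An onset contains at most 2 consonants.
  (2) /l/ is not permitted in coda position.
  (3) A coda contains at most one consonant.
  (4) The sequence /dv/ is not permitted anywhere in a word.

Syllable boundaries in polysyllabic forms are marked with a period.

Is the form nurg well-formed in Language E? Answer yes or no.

no

nurg — violates constraint 3: syllable 1 coda /rg/ has 2 consonants (> 1) → ill-formed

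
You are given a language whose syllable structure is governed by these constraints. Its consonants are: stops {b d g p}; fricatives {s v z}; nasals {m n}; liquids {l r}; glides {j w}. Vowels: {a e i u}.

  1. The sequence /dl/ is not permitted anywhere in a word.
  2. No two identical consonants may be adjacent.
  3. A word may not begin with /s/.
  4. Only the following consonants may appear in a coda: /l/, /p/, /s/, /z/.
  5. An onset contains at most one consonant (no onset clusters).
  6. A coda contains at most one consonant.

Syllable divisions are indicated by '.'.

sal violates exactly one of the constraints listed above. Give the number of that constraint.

sal: word begins with /s/.
This is a violation of constraint 3: "A word may not begin with /s/."
The remaining constraints (1, 2, 4, 5, 6) are satisfied.

3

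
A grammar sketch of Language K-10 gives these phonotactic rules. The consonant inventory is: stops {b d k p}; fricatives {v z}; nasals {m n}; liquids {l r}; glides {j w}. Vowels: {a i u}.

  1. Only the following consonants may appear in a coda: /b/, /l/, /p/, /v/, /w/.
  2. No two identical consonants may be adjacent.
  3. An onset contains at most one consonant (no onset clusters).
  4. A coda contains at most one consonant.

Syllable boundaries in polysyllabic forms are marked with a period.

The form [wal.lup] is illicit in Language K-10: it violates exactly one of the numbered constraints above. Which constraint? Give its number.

2

[wal.lup]: adjacent identical consonants /ll/.
This is a violation of constraint 2: "No two identical consonants may be adjacent."
The remaining constraints (1, 3, 4) are satisfied.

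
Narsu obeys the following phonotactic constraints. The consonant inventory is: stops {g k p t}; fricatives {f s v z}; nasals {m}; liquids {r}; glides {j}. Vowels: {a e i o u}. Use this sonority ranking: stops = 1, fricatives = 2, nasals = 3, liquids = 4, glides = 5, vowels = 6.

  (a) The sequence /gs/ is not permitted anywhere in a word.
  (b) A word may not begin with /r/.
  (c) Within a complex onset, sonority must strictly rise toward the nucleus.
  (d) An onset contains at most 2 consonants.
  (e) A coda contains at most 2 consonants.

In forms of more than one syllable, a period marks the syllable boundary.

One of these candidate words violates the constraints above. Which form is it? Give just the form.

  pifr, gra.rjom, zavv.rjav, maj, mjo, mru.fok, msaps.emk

pifr — σ1 onset /p/, coda /fr/ (2C) ok → phonotactically legal
gra.rjom — σ1 onset /gr/ (1→4 rises), coda /∅/ ok; σ2 onset /rj/ (4→5 rises), coda /m/ ok → phonotactically legal
zavv.rjav — σ1 onset /z/, coda /vv/ (2C) ok; σ2 onset /rj/ (4→5 rises), coda /v/ ok → phonotactically legal
maj — σ1 onset /m/, coda /j/ ok → phonotactically legal
mjo — σ1 onset /mj/ (3→5 rises), coda /∅/ ok → phonotactically legal
mru.fok — σ1 onset /mr/ (3→4 rises), coda /∅/ ok; σ2 onset /f/, coda /k/ ok → phonotactically legal
msaps.emk — violates constraint (c): syllable 1 onset /ms/: /m/ (nasal, 3) → /s/ (fricative, 2) does not rise → phonotactically illegal

msaps.emk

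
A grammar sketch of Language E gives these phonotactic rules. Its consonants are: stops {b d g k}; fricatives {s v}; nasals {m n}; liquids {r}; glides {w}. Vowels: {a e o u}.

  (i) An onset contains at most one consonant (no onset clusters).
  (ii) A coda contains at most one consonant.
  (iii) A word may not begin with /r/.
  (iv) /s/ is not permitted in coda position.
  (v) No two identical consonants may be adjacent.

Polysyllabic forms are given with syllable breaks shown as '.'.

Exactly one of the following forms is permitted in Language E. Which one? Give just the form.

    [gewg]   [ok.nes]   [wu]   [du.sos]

[gewg] — violates constraint (ii): syllable 1 coda /wg/ has 2 consonants (> 1) → not permitted
[ok.nes] — violates constraint (iv): syllable 2 coda contains /s/ → not permitted
[wu] — σ1 onset /w/, coda /∅/ ok → permitted
[du.sos] — violates constraint (iv): syllable 2 coda contains /s/ → not permitted

[wu]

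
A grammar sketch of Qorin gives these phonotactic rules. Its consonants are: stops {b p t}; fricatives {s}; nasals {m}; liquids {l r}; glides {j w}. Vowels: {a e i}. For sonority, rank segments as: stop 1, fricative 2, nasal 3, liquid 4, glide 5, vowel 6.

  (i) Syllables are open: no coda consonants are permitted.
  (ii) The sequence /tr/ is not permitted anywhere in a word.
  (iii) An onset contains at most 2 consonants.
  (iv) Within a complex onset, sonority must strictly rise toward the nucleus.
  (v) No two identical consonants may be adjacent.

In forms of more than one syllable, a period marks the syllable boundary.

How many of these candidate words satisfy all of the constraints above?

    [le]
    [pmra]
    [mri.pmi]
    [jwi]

2

[le] — σ1 onset /l/, coda /∅/ ok → well-formed
[pmra] — violates constraint (iii): syllable 1 onset /pmr/ has 3 consonants (> 2) → ill-formed
[mri.pmi] — σ1 onset /mr/ (3→4 rises), coda /∅/ ok; σ2 onset /pm/ (1→3 rises), coda /∅/ ok → well-formed
[jwi] — violates constraint (iv): syllable 1 onset /jw/: /j/ (glide, 5) → /w/ (glide, 5) does not rise → ill-formed
Well-formed: [le], [mri.pmi] → 2.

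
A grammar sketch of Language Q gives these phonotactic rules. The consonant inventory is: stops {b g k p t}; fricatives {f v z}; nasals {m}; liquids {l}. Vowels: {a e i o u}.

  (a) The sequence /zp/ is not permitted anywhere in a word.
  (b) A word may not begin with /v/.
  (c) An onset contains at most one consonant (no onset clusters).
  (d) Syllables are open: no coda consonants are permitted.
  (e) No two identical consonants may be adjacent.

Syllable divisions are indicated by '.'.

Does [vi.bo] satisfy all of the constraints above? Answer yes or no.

no

[vi.bo] — violates constraint (b): word begins with /v/ → illicit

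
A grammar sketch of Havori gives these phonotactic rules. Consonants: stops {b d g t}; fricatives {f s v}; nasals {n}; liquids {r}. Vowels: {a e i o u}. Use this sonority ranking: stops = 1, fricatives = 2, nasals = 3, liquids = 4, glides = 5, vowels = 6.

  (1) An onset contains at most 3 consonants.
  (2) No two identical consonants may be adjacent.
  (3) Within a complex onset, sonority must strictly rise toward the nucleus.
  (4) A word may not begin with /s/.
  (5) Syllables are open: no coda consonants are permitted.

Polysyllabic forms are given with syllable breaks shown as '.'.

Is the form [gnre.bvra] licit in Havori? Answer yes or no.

[gnre.bvra] — σ1 onset /gnr/ (1→3→4 rises), coda /∅/ ok; σ2 onset /bvr/ (1→2→4 rises), coda /∅/ ok → licit

yes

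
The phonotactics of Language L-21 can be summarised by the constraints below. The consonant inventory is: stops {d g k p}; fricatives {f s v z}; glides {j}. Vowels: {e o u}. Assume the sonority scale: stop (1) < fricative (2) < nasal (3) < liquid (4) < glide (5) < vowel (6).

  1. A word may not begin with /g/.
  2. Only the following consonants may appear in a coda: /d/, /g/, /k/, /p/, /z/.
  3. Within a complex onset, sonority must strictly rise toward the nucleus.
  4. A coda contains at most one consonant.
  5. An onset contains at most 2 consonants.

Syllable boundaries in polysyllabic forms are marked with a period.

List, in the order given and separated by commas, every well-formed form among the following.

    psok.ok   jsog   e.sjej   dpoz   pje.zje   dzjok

psok.ok, pje.zje

psok.ok — σ1 onset /ps/ (1→2 rises), coda /k/ ok; σ2 onset /∅/, coda /k/ ok → well-formed
jsog — violates constraint 3: syllable 1 onset /js/: /j/ (glide, 5) → /s/ (fricative, 2) does not rise → ill-formed
e.sjej — violates constraint 2: syllable 2 coda contains /j/, which is not a licensed coda consonant → ill-formed
dpoz — violates constraint 3: syllable 1 onset /dp/: /d/ (stop, 1) → /p/ (stop, 1) does not rise → ill-formed
pje.zje — σ1 onset /pj/ (1→5 rises), coda /∅/ ok; σ2 onset /zj/ (2→5 rises), coda /∅/ ok → well-formed
dzjok — violates constraint 5: syllable 1 onset /dzj/ has 3 consonants (> 2) → ill-formed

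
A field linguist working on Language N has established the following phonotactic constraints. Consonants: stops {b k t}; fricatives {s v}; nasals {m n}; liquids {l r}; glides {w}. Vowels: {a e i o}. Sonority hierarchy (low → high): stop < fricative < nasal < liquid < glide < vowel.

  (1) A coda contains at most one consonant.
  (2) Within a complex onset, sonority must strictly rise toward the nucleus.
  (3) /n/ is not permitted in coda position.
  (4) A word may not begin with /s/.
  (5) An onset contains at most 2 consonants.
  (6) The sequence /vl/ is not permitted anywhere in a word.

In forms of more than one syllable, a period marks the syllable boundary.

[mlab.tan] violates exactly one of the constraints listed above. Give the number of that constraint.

[mlab.tan]: syllable 2 coda contains /n/.
This is a violation of constraint 3: "/n/ is not permitted in coda position."
The remaining constraints (1, 2, 4, 5, 6) are satisfied.

3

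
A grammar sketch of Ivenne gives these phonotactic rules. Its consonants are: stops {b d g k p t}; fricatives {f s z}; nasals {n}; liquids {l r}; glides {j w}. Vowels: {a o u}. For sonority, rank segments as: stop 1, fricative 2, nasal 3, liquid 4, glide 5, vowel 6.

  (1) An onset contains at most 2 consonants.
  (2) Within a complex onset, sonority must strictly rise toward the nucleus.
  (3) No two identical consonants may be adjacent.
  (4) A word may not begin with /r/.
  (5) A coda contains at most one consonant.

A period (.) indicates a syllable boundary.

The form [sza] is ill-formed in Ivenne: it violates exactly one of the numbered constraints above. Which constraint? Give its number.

[sza]: syllable 1 onset /sz/: /s/ (fricative, 2) → /z/ (fricative, 2) does not rise.
This is a violation of constraint 2: "Within a complex onset, sonority must strictly rise toward the nucleus."
The remaining constraints (1, 3, 4, 5) are satisfied.

2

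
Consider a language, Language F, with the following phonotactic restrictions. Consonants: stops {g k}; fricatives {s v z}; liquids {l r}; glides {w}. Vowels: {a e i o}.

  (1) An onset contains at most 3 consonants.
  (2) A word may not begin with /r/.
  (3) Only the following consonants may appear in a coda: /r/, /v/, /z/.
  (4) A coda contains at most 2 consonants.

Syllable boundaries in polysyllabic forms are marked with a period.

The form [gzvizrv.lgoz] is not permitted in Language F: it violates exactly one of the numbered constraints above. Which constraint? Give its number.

4

[gzvizrv.lgoz]: syllable 1 coda /zrv/ has 3 consonants (> 2).
This is a violation of constraint 4: "A coda contains at most 2 consonants."
The remaining constraints (1, 2, 3) are satisfied.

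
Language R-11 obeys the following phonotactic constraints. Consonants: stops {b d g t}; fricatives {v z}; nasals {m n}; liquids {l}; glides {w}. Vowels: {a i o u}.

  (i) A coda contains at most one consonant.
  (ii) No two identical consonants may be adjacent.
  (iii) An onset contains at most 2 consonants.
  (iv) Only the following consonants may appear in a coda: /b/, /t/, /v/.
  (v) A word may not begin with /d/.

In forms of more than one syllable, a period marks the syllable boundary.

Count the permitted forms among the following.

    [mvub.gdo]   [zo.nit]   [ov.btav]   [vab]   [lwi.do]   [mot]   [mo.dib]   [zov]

8

[mvub.gdo] — σ1 onset /mv/ (2C), coda /b/ ok; σ2 onset /gd/ (2C), coda /∅/ ok → permitted
[zo.nit] — σ1 onset /z/, coda /∅/ ok; σ2 onset /n/, coda /t/ ok → permitted
[ov.btav] — σ1 onset /∅/, coda /v/ ok; σ2 onset /bt/ (2C), coda /v/ ok → permitted
[vab] — σ1 onset /v/, coda /b/ ok → permitted
[lwi.do] — σ1 onset /lw/ (2C), coda /∅/ ok; σ2 onset /d/, coda /∅/ ok → permitted
[mot] — σ1 onset /m/, coda /t/ ok → permitted
[mo.dib] — σ1 onset /m/, coda /∅/ ok; σ2 onset /d/, coda /b/ ok → permitted
[zov] — σ1 onset /z/, coda /v/ ok → permitted
Permitted: [mvub.gdo], [zo.nit], [ov.btav], [vab], [lwi.do], [mot], [mo.dib], [zov] → 8.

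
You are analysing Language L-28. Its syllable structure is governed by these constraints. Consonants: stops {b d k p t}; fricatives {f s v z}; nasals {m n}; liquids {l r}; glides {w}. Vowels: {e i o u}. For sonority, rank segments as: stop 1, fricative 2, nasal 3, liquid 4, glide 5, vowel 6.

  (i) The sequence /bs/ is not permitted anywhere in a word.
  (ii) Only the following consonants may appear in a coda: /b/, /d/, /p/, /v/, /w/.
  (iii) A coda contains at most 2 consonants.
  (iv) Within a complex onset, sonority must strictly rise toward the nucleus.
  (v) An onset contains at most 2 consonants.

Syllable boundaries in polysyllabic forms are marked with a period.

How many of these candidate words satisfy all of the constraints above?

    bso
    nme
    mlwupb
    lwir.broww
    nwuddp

bso — violates constraint (i): contains banned sequence /bs/ → illicit
nme — violates constraint (iv): syllable 1 onset /nm/: /n/ (nasal, 3) → /m/ (nasal, 3) does not rise → illicit
mlwupb — violates constraint (v): syllable 1 onset /mlw/ has 3 consonants (> 2) → illicit
lwir.broww — violates constraint (ii): syllable 1 coda contains /r/, which is not a licensed coda consonant → illicit
nwuddp — violates constraint (iii): syllable 1 coda /ddp/ has 3 consonants (> 2) → illicit
No form is licit → 0.

0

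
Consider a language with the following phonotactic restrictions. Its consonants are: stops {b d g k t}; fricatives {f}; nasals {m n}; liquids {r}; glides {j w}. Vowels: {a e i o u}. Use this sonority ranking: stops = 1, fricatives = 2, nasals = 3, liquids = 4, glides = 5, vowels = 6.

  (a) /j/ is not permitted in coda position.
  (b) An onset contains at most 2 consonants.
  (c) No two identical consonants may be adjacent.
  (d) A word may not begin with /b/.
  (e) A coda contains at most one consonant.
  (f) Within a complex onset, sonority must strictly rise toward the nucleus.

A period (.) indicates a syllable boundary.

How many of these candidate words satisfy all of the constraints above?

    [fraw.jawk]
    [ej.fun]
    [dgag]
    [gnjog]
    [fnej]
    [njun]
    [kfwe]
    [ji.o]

2

[fraw.jawk] — violates constraint (e): syllable 2 coda /wk/ has 2 consonants (> 1) → ill-formed
[ej.fun] — violates constraint (a): syllable 1 coda contains /j/ → ill-formed
[dgag] — violates constraint (f): syllable 1 onset /dg/: /d/ (stop, 1) → /g/ (stop, 1) does not rise → ill-formed
[gnjog] — violates constraint (b): syllable 1 onset /gnj/ has 3 consonants (> 2) → ill-formed
[fnej] — violates constraint (a): syllable 1 coda contains /j/ → ill-formed
[njun] — σ1 onset /nj/ (3→5 rises), coda /n/ ok → well-formed
[kfwe] — violates constraint (b): syllable 1 onset /kfw/ has 3 consonants (> 2) → ill-formed
[ji.o] — σ1 onset /j/, coda /∅/ ok; σ2 onset /∅/, coda /∅/ ok → well-formed
Well-formed: [njun], [ji.o] → 2.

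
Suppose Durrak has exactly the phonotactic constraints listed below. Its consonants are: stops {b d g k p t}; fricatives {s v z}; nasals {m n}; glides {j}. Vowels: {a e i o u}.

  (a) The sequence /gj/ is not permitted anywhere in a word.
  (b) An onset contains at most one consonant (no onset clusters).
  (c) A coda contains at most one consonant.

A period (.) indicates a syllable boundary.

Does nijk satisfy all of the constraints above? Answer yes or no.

no

nijk — violates constraint (c): syllable 1 coda /jk/ has 2 consonants (> 1) → illicit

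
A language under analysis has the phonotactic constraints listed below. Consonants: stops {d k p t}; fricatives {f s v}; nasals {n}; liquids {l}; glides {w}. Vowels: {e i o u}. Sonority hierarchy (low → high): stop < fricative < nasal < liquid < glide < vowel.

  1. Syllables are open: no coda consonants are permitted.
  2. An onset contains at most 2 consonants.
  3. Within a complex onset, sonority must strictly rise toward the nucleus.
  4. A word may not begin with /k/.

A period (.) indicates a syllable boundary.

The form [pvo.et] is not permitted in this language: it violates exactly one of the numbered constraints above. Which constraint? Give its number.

[pvo.et]: syllable 2 coda /t/ has 1 consonant (> 0).
This is a violation of constraint 1: "Syllables are open: no coda consonants are permitted."
The remaining constraints (2, 3, 4) are satisfied.

1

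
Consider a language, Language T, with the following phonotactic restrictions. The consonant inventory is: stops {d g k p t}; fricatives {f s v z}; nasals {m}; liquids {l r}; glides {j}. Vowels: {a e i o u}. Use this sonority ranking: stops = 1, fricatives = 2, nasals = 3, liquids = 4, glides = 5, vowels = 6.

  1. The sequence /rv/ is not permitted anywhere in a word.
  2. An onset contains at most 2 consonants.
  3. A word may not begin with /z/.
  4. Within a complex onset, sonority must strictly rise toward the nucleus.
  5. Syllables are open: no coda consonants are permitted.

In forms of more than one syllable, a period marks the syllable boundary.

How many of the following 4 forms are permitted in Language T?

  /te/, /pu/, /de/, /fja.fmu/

4

/te/ — σ1 onset /t/, coda /∅/ ok → permitted
/pu/ — σ1 onset /p/, coda /∅/ ok → permitted
/de/ — σ1 onset /d/, coda /∅/ ok → permitted
/fja.fmu/ — σ1 onset /fj/ (2→5 rises), coda /∅/ ok; σ2 onset /fm/ (2→3 rises), coda /∅/ ok → permitted
Permitted: /te/, /pu/, /de/, /fja.fmu/ → 4.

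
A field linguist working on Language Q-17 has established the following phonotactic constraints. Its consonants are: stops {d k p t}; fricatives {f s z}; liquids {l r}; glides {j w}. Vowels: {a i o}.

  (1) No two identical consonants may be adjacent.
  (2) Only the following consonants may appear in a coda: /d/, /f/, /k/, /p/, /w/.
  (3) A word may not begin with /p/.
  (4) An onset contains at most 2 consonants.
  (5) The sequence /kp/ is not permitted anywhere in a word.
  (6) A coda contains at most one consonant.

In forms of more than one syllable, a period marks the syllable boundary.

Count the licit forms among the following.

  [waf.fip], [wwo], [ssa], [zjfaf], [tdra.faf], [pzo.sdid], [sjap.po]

0

[waf.fip] — violates constraint 1: adjacent identical consonants /ff/ → illicit
[wwo] — violates constraint 1: adjacent identical consonants /ww/ → illicit
[ssa] — violates constraint 1: adjacent identical consonants /ss/ → illicit
[zjfaf] — violates constraint 4: syllable 1 onset /zjf/ has 3 consonants (> 2) → illicit
[tdra.faf] — violates constraint 4: syllable 1 onset /tdr/ has 3 consonants (> 2) → illicit
[pzo.sdid] — violates constraint 3: word begins with /p/ → illicit
[sjap.po] — violates constraint 1: adjacent identical consonants /pp/ → illicit
No form is licit → 0.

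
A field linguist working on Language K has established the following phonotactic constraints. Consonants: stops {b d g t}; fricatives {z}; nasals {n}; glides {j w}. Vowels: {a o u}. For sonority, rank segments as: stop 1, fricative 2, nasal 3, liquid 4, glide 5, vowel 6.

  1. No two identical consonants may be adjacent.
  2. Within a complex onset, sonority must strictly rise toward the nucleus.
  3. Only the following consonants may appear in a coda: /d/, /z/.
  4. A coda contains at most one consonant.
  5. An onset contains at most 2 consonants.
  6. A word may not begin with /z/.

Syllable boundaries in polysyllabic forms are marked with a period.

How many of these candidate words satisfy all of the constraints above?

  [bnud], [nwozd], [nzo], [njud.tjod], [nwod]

3

[bnud] — σ1 onset /bn/ (1→3 rises), coda /d/ ok → phonotactically legal
[nwozd] — violates constraint 4: syllable 1 coda /zd/ has 2 consonants (> 1) → phonotactically illegal
[nzo] — violates constraint 2: syllable 1 onset /nz/: /n/ (nasal, 3) → /z/ (fricative, 2) does not rise → phonotactically illegal
[njud.tjod] — σ1 onset /nj/ (3→5 rises), coda /d/ ok; σ2 onset /tj/ (1→5 rises), coda /d/ ok → phonotactically legal
[nwod] — σ1 onset /nw/ (3→5 rises), coda /d/ ok → phonotactically legal
Phonotactically legal: [bnud], [njud.tjod], [nwod] → 3.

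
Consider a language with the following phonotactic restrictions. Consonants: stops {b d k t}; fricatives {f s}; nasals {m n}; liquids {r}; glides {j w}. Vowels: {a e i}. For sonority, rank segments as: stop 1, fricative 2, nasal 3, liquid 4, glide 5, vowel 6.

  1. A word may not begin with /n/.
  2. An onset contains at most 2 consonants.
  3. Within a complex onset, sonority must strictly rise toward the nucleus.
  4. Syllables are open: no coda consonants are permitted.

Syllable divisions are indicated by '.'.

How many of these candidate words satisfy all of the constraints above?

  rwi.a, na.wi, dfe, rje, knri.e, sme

4

rwi.a — σ1 onset /rw/ (4→5 rises), coda /∅/ ok; σ2 onset /∅/, coda /∅/ ok → phonotactically legal
na.wi — violates constraint 1: word begins with /n/ → phonotactically illegal
dfe — σ1 onset /df/ (1→2 rises), coda /∅/ ok → phonotactically legal
rje — σ1 onset /rj/ (4→5 rises), coda /∅/ ok → phonotactically legal
knri.e — violates constraint 2: syllable 1 onset /knr/ has 3 consonants (> 2) → phonotactically illegal
sme — σ1 onset /sm/ (2→3 rises), coda /∅/ ok → phonotactically legal
Phonotactically legal: rwi.a, dfe, rje, sme → 4.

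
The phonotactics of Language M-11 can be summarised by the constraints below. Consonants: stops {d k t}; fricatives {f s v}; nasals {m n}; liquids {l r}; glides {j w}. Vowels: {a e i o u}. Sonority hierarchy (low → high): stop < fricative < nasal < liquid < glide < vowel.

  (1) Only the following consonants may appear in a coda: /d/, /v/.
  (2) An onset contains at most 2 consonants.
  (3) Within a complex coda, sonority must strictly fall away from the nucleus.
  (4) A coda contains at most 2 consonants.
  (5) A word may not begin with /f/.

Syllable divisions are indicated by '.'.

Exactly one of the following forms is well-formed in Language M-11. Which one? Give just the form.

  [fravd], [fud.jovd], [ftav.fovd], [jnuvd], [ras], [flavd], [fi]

[fravd] — violates constraint 5: word begins with /f/ → ill-formed
[fud.jovd] — violates constraint 5: word begins with /f/ → ill-formed
[ftav.fovd] — violates constraint 5: word begins with /f/ → ill-formed
[jnuvd] — σ1 onset /jn/ (2C), coda /vd/ (2→1 falls) ok → well-formed
[ras] — violates constraint 1: syllable 1 coda contains /s/, which is not a licensed coda consonant → ill-formed
[flavd] — violates constraint 5: word begins with /f/ → ill-formed
[fi] — violates constraint 5: word begins with /f/ → ill-formed

[jnuvd]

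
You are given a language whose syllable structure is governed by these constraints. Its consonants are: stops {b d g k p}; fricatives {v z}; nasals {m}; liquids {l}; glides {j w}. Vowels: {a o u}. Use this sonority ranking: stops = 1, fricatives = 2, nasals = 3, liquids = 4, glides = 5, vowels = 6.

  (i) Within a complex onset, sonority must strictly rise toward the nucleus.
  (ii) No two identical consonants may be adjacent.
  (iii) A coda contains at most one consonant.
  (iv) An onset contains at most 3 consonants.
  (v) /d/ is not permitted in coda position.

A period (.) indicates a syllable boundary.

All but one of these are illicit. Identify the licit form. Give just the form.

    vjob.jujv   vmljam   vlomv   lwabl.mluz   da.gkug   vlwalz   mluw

mluw

vjob.jujv — violates constraint (iii): syllable 2 coda /jv/ has 2 consonants (> 1) → illicit
vmljam — violates constraint (iv): syllable 1 onset /vmlj/ has 4 consonants (> 3) → illicit
vlomv — violates constraint (iii): syllable 1 coda /mv/ has 2 consonants (> 1) → illicit
lwabl.mluz — violates constraint (iii): syllable 1 coda /bl/ has 2 consonants (> 1) → illicit
da.gkug — violates constraint (i): syllable 2 onset /gk/: /g/ (stop, 1) → /k/ (stop, 1) does not rise → illicit
vlwalz — violates constraint (iii): syllable 1 coda /lz/ has 2 consonants (> 1) → illicit
mluw — σ1 onset /ml/ (3→4 rises), coda /w/ ok → licit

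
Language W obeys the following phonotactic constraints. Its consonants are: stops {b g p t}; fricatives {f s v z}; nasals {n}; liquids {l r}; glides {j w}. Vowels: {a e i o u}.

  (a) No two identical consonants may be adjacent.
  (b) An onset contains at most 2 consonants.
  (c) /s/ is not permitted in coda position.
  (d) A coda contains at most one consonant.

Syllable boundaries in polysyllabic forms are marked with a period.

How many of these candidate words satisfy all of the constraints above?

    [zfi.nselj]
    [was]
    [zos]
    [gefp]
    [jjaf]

[zfi.nselj] — violates constraint (d): syllable 2 coda /lj/ has 2 consonants (> 1) → phonotactically illegal
[was] — violates constraint (c): syllable 1 coda contains /s/ → phonotactically illegal
[zos] — violates constraint (c): syllable 1 coda contains /s/ → phonotactically illegal
[gefp] — violates constraint (d): syllable 1 coda /fp/ has 2 consonants (> 1) → phonotactically illegal
[jjaf] — violates constraint (a): adjacent identical consonants /jj/ → phonotactically illegal
No form is phonotactically legal → 0.

0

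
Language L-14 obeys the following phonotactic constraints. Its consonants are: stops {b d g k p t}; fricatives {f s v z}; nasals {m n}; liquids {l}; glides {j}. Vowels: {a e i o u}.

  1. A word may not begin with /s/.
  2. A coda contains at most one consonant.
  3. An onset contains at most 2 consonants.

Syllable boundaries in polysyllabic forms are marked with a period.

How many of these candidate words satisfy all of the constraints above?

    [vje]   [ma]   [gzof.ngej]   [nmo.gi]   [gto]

5

[vje] — σ1 onset /vj/ (2C), coda /∅/ ok → permitted
[ma] — σ1 onset /m/, coda /∅/ ok → permitted
[gzof.ngej] — σ1 onset /gz/ (2C), coda /f/ ok; σ2 onset /ng/ (2C), coda /j/ ok → permitted
[nmo.gi] — σ1 onset /nm/ (2C), coda /∅/ ok; σ2 onset /g/, coda /∅/ ok → permitted
[gto] — σ1 onset /gt/ (2C), coda /∅/ ok → permitted
Permitted: [vje], [ma], [gzof.ngej], [nmo.gi], [gto] → 5.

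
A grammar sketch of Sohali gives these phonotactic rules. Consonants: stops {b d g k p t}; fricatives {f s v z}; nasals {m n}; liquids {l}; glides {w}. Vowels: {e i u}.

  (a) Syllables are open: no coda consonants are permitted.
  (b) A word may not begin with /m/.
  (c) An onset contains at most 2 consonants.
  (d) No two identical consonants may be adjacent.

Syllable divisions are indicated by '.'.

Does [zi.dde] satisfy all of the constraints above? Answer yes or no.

no

[zi.dde] — violates constraint (d): adjacent identical consonants /dd/ → phonotactically illegal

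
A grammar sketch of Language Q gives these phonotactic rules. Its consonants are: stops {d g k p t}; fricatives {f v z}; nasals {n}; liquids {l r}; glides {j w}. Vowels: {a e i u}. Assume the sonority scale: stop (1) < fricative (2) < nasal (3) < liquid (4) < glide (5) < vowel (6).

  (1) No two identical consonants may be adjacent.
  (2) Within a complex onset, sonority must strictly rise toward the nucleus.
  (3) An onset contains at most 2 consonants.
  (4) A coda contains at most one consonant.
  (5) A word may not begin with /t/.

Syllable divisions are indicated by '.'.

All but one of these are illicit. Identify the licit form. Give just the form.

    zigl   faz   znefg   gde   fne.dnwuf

faz

zigl — violates constraint 4: syllable 1 coda /gl/ has 2 consonants (> 1) → illicit
faz — σ1 onset /f/, coda /z/ ok → licit
znefg — violates constraint 4: syllable 1 coda /fg/ has 2 consonants (> 1) → illicit
gde — violates constraint 2: syllable 1 onset /gd/: /g/ (stop, 1) → /d/ (stop, 1) does not rise → illicit
fne.dnwuf — violates constraint 3: syllable 2 onset /dnw/ has 3 consonants (> 2) → illicit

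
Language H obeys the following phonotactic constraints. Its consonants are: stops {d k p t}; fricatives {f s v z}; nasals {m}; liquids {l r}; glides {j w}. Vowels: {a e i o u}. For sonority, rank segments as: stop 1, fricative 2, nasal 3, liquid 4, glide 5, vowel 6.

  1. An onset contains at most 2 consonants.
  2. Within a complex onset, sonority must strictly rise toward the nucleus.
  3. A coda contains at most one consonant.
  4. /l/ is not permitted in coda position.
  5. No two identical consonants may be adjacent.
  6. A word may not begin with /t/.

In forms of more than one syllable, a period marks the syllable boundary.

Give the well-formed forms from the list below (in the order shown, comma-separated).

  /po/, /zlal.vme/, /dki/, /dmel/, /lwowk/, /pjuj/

/po/, /pjuj/

/po/ — σ1 onset /p/, coda /∅/ ok → well-formed
/zlal.vme/ — violates constraint 4: syllable 1 coda contains /l/ → ill-formed
/dki/ — violates constraint 2: syllable 1 onset /dk/: /d/ (stop, 1) → /k/ (stop, 1) does not rise → ill-formed
/dmel/ — violates constraint 4: syllable 1 coda contains /l/ → ill-formed
/lwowk/ — violates constraint 3: syllable 1 coda /wk/ has 2 consonants (> 1) → ill-formed
/pjuj/ — σ1 onset /pj/ (1→5 rises), coda /j/ ok → well-formed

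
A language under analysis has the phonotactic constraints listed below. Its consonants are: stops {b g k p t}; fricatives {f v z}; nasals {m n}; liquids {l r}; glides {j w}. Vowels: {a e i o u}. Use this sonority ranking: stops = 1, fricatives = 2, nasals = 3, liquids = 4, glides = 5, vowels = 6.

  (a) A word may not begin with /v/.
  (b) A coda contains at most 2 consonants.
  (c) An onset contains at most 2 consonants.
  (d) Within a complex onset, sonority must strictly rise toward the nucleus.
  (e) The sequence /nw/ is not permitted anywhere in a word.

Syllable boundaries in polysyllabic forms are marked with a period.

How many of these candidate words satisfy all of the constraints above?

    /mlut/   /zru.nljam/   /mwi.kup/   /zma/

3

/mlut/ — σ1 onset /ml/ (3→4 rises), coda /t/ ok → phonotactically legal
/zru.nljam/ — violates constraint (c): syllable 2 onset /nlj/ has 3 consonants (> 2) → phonotactically illegal
/mwi.kup/ — σ1 onset /mw/ (3→5 rises), coda /∅/ ok; σ2 onset /k/, coda /p/ ok → phonotactically legal
/zma/ — σ1 onset /zm/ (2→3 rises), coda /∅/ ok → phonotactically legal
Phonotactically legal: /mlut/, /mwi.kup/, /zma/ → 3.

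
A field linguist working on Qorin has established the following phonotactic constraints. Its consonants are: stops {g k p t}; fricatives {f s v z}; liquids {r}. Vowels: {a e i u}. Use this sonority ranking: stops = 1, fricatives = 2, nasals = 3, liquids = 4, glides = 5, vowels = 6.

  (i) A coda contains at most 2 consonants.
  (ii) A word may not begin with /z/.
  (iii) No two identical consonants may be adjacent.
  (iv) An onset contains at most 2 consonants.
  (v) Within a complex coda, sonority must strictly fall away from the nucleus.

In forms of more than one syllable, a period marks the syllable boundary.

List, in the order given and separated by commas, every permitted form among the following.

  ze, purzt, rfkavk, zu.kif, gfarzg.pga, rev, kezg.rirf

ze — violates constraint (ii): word begins with /z/ → not permitted
purzt — violates constraint (i): syllable 1 coda /rzt/ has 3 consonants (> 2) → not permitted
rfkavk — violates constraint (iv): syllable 1 onset /rfk/ has 3 consonants (> 2) → not permitted
zu.kif — violates constraint (ii): word begins with /z/ → not permitted
gfarzg.pga — violates constraint (i): syllable 1 coda /rzg/ has 3 consonants (> 2) → not permitted
rev — σ1 onset /r/, coda /v/ ok → permitted
kezg.rirf — σ1 onset /k/, coda /zg/ (2→1 falls) ok; σ2 onset /r/, coda /rf/ (4→2 falls) ok → permitted

rev, kezg.rirf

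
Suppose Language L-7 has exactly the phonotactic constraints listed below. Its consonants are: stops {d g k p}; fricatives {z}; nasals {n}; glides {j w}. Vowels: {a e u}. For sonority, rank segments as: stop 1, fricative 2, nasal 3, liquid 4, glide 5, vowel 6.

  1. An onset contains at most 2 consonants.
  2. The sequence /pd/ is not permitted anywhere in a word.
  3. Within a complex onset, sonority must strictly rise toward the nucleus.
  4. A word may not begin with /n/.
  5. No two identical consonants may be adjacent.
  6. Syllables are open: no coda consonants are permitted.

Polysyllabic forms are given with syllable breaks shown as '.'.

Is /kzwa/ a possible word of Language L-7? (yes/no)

/kzwa/ — violates constraint 1: syllable 1 onset /kzw/ has 3 consonants (> 2) → not permitted

no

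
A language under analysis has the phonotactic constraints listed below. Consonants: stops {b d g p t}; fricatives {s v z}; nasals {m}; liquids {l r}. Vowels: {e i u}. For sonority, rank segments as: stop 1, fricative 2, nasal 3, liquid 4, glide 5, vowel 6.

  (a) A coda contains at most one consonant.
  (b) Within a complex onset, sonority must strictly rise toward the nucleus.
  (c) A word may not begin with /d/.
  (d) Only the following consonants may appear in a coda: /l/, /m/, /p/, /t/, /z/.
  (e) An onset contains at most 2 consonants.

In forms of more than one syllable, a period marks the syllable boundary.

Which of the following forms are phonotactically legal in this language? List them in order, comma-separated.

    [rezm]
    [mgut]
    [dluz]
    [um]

[um]

[rezm] — violates constraint (a): syllable 1 coda /zm/ has 2 consonants (> 1) → phonotactically illegal
[mgut] — violates constraint (b): syllable 1 onset /mg/: /m/ (nasal, 3) → /g/ (stop, 1) does not rise → phonotactically illegal
[dluz] — violates constraint (c): word begins with /d/ → phonotactically illegal
[um] — σ1 onset /∅/, coda /m/ ok → phonotactically legal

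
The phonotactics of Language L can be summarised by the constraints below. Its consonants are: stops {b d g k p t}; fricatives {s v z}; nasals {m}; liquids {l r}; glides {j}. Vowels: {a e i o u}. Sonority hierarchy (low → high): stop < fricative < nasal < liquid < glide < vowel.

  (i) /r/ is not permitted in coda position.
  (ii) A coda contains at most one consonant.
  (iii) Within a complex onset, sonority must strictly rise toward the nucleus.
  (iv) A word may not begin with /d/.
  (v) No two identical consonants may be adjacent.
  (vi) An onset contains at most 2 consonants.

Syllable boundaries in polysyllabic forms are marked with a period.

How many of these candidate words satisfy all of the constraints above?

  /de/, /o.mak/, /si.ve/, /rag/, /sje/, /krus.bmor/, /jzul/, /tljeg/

/de/ — violates constraint (iv): word begins with /d/ → phonotactically illegal
/o.mak/ — σ1 onset /∅/, coda /∅/ ok; σ2 onset /m/, coda /k/ ok → phonotactically legal
/si.ve/ — σ1 onset /s/, coda /∅/ ok; σ2 onset /v/, coda /∅/ ok → phonotactically legal
/rag/ — σ1 onset /r/, coda /g/ ok → phonotactically legal
/sje/ — σ1 onset /sj/ (2→5 rises), coda /∅/ ok → phonotactically legal
/krus.bmor/ — violates constraint (i): syllable 2 coda contains /r/ → phonotactically illegal
/jzul/ — violates constraint (iii): syllable 1 onset /jz/: /j/ (glide, 5) → /z/ (fricative, 2) does not rise → phonotactically illegal
/tljeg/ — violates constraint (vi): syllable 1 onset /tlj/ has 3 consonants (> 2) → phonotactically illegal
Phonotactically legal: /o.mak/, /si.ve/, /rag/, /sje/ → 4.

4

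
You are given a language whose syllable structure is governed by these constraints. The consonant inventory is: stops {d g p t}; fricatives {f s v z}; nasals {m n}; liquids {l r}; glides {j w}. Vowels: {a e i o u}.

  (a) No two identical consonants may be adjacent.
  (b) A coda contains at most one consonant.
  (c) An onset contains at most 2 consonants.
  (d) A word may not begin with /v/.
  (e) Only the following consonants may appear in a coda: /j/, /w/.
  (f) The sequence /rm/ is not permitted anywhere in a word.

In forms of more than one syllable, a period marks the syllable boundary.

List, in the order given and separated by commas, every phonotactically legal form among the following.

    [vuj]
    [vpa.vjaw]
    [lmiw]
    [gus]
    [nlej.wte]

[lmiw], [nlej.wte]

[vuj] — violates constraint (d): word begins with /v/ → phonotactically illegal
[vpa.vjaw] — violates constraint (d): word begins with /v/ → phonotactically illegal
[lmiw] — σ1 onset /lm/ (2C), coda /w/ ok → phonotactically legal
[gus] — violates constraint (e): syllable 1 coda contains /s/, which is not a licensed coda consonant → phonotactically illegal
[nlej.wte] — σ1 onset /nl/ (2C), coda /j/ ok; σ2 onset /wt/ (2C), coda /∅/ ok → phonotactically legal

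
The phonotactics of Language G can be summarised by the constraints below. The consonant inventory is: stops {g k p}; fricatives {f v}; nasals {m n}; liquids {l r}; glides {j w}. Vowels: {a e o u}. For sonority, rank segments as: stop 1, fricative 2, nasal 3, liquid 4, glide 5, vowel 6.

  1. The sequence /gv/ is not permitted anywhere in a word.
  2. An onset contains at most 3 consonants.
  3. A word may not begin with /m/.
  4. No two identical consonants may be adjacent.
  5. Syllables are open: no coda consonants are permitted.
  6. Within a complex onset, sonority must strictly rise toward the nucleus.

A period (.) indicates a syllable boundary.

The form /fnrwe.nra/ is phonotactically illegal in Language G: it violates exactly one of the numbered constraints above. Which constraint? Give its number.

2

/fnrwe.nra/: syllable 1 onset /fnrw/ has 4 consonants (> 3).
This is a violation of constraint 2: "An onset contains at most 3 consonants."
The remaining constraints (1, 3, 4, 5, 6) are satisfied.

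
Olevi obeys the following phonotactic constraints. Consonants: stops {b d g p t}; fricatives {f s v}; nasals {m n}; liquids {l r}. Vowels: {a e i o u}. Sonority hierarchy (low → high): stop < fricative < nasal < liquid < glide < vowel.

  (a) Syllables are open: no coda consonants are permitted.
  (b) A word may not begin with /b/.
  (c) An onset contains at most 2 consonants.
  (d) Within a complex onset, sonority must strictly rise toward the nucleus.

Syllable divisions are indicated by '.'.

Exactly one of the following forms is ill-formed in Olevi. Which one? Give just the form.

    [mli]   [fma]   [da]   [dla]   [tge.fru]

[tge.fru]

[mli] — σ1 onset /ml/ (3→4 rises), coda /∅/ ok → well-formed
[fma] — σ1 onset /fm/ (2→3 rises), coda /∅/ ok → well-formed
[da] — σ1 onset /d/, coda /∅/ ok → well-formed
[dla] — σ1 onset /dl/ (1→4 rises), coda /∅/ ok → well-formed
[tge.fru] — violates constraint (d): syllable 1 onset /tg/: /t/ (stop, 1) → /g/ (stop, 1) does not rise → ill-formed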